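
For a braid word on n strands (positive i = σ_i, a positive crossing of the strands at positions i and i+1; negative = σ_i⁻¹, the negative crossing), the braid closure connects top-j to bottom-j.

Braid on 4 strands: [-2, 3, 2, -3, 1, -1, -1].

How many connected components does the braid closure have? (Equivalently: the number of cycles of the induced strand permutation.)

1

Derivation:
Track the strand permutation on 4 strands, starting from identity.
  step 1: s2^-1 swaps positions 2,3 -> [1 3 2 4]
  step 2: s3 swaps positions 3,4 -> [1 3 4 2]
  step 3: s2 swaps positions 2,3 -> [1 4 3 2]
  step 4: s3^-1 swaps positions 3,4 -> [1 4 2 3]
  step 5: s1 swaps positions 1,2 -> [4 1 2 3]
  step 6: s1^-1 swaps positions 1,2 -> [1 4 2 3]
  step 7: s1^-1 swaps positions 1,2 -> [4 1 2 3]
Final permutation (position -> original strand): [4 1 2 3]
Closure components = cycle count of this permutation = 1.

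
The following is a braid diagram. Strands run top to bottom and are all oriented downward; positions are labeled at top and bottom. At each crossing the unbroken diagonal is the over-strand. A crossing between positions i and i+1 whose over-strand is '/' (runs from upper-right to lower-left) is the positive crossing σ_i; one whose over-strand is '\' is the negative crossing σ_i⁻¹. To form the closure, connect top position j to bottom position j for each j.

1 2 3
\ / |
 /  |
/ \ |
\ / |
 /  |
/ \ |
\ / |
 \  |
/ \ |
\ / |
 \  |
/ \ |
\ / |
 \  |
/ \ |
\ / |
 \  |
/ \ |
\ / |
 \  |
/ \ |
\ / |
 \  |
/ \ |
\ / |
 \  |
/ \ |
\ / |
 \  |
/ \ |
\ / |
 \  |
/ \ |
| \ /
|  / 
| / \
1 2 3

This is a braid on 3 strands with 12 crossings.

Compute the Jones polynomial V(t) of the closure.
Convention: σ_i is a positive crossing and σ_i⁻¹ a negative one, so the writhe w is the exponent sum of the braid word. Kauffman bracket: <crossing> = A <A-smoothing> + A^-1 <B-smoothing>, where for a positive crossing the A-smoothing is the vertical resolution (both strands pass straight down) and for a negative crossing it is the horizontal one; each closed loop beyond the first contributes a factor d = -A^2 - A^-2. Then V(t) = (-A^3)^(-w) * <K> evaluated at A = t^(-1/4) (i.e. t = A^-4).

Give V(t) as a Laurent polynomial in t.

Reading the diagram top to bottom ('/'-over between positions i,i+1 = s_i, '\'-over = s_i^-1): braid word = s1 s1 s1^-1 s1^-1 s1^-1 s1^-1 s1^-1 s1^-1 s1^-1 s1^-1 s1^-1 s2.
The presented braid s1 s1 s1^-1 s1^-1 s1^-1 s1^-1 s1^-1 s1^-1 s1^-1 s1^-1 s1^-1 s2 on 3 strands reduces by inverse Markov moves (closure unchanged at each step):
  Destabilize: the word has the form β·s2 where s2 occurs only as the final letter (β ∈ B_2); drop it and the last strand → 2 strands.
  Deconjugate: the word is γ·β·γ⁻¹ with γ = s1 s1 (prefix) and γ⁻¹ = s1^-1 s1^-1 (suffix); strip both.
Reduced to β = s1^-1 s1^-1 s1^-1 s1^-1 s1^-1 s1^-1 s1^-1 on 2 strands, 7 crossings.
Compute on β:
Braid: s1^-1 s1^-1 s1^-1 s1^-1 s1^-1 s1^-1 s1^-1 on 2 strands, 7 crossings.
Writhe w = (#positive) - (#negative) = 0 - 7 = -7.
Enumerate smoothing states for the bracket polynomial. There are 2^7 = 128 states.
Each crossing splits two ways (0=vertical, 1=horizontal). The state's weight is A^(#A-smoothings - #B-smoothings) * d^(loops - 1).
Tabulate the states by total A-exponent and number of loops L (A-exp: L × count):
  A^7: L=7 ×1
  A^5: L=6 ×7
  A^3: L=5 ×21
  A^1: L=4 ×35
  A^-1: L=3 ×35
  A^-3: L=2 ×21
  A^-5: L=1 ×7
  A^-7: L=2 ×1
Each group contributes A^e * Σ count * d^(L-1):
Powers of d = -A^2 - A^-2: d^2 = A^4 + 2 + A^-4; d^3 = -A^6 - 3*A^2 - 3*A^-2 - A^-6; d^4 = A^8 + 4*A^4 + 6 + 4*A^-4 + A^-8; d^5 = -A^10 - 5*A^6 - 10*A^2 - 10*A^-2 - 5*A^-6 - A^-10; d^6 = A^12 + 6*A^8 + 15*A^4 + 20 + 15*A^-4 + 6*A^-8 + A^-12.
  A^7 * (d^6) = A^19 + 6*A^15 + 15*A^11 + 20*A^7 + 15*A^3 + 6*A^-1 + A^-5
  A^5 * (7*d^5) = -7*A^15 - 35*A^11 - 70*A^7 - 70*A^3 - 35*A^-1 - 7*A^-5
  A^3 * (21*d^4) = 21*A^11 + 84*A^7 + 126*A^3 + 84*A^-1 + 21*A^-5
  A^1 * (35*d^3) = -35*A^7 - 105*A^3 - 105*A^-1 - 35*A^-5
  A^-1 * (35*d^2) = 35*A^3 + 70*A^-1 + 35*A^-5
  A^-3 * (21*d) = -21*A^-1 - 21*A^-5
  A^-5 * (7) = 7*A^-5
  A^-7 * (d) = -A^-5 - A^-9
Summing the groups: <K> = A^19 - A^15 + A^11 - A^7 + A^3 - A^-1 - A^-9
Normalise by the writhe: (-A^3)^(-w) = (-A^3)^(7) = -A^21, so f(A) = -A^21 * <K> = -A^40 + A^36 - A^32 + A^28 - A^24 + A^20 + A^12.
Substitute A = t^(-1/4), i.e. A^e → t^(-e/4): V(t) = t^-3 + t^-5 - t^-6 + t^-7 - t^-8 + t^-9 - t^-10

Answer: t^-3 + t^-5 - t^-6 + t^-7 - t^-8 + t^-9 - t^-10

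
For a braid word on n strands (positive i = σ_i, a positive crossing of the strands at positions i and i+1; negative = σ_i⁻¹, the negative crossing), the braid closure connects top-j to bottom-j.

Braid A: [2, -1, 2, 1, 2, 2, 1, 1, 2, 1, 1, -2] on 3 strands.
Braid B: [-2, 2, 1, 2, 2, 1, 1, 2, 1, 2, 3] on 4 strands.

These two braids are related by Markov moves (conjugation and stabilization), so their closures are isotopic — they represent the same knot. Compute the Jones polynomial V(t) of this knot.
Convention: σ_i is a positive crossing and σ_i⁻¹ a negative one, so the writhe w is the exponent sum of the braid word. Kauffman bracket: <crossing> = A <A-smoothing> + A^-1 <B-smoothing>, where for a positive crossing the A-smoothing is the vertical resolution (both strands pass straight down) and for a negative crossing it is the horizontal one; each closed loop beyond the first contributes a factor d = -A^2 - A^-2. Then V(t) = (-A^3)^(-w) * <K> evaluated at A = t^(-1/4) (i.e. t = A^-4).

-t^8 + t^5 + t^3

Derivation:
Markov-equivalent braids have isotopic closures, hence identical knot invariants. Strip the Markov moves from each word to reach a common short braid β, then compute V(t) once on β.
Braid A: s2 s1^-1 s2 s1 s2 s2 s1 s1 s2 s1 s1 s2^-1 on 3 strands reduces by inverse Markov moves (closure unchanged at each step):
  Deconjugate: the word is γ·β·γ⁻¹ with γ = s2 s1^-1 (prefix) and γ⁻¹ = s1 s2^-1 (suffix); strip both.
Reduced to β = s2 s1 s2 s2 s1 s1 s2 s1 on 3 strands, 8 crossings.
Braid B: s2^-1 s2 s1 s2 s2 s1 s1 s2 s1 s2 s3 on 4 strands reduces by inverse Markov moves (closure unchanged at each step):
  Destabilize: the word has the form β·s3 where s3 occurs only as the final letter (β ∈ B_3); drop it and the last strand → 3 strands.
  Deconjugate: the word is γ·β·γ⁻¹ with γ = s2^-1 (prefix) and γ⁻¹ = s2 (suffix); strip both.
Reduced to β = s2 s1 s2 s2 s1 s1 s2 s1 on 3 strands, 8 crossings.
Both give the same β = s2 s1 s2 s2 s1 s1 s2 s1 on 3 strands, so one state sum suffices:
Braid: s2 s1 s2 s2 s1 s1 s2 s1 on 3 strands, 8 crossings.
Writhe w = (#positive) - (#negative) = 8 - 0 = 8.
Enumerate smoothing states for the bracket polynomial. There are 2^8 = 256 states.
For each crossing: s=0 is the vertical smoothing, s=1 horizontal. Crossing k contributes A^(sign_k * (1 - 2*s_k)); loop factor d = -A^2 - A^-2.
Tabulate the states by total A-exponent and number of loops L (A-exp: L × count):
  A^8: L=3 ×1
  A^6: L=2 ×8
  A^4: L=1 ×16, L=3 ×12
  A^2: L=2 ×48, L=4 ×8
  A^0: L=1 ×17, L=3 ×51, L=5 ×2
  A^-2: L=2 ×34, L=4 ×22
  A^-4: L=1 ×4, L=3 ×21, L=5 ×3
  A^-6: L=2 ×4, L=4 ×4
  A^-8: L=3 ×1
Each group contributes A^e * Σ count * d^(L-1):
Powers of d = -A^2 - A^-2: d^2 = A^4 + 2 + A^-4; d^3 = -A^6 - 3*A^2 - 3*A^-2 - A^-6; d^4 = A^8 + 4*A^4 + 6 + 4*A^-4 + A^-8.
  A^8 * (d^2) = A^12 + 2*A^8 + A^4
  A^6 * (8*d) = -8*A^8 - 8*A^4
  A^4 * (16 + 12*d^2) = 12*A^8 + 40*A^4 + 12
  A^2 * (48*d + 8*d^3) = -8*A^8 - 72*A^4 - 72 - 8*A^-4
  A^0 * (17 + 51*d^2 + 2*d^4) = 2*A^8 + 59*A^4 + 131 + 59*A^-4 + 2*A^-8
  A^-2 * (34*d + 22*d^3) = -22*A^4 - 100 - 100*A^-4 - 22*A^-8
  A^-4 * (4 + 21*d^2 + 3*d^4) = 3*A^4 + 33 + 64*A^-4 + 33*A^-8 + 3*A^-12
  A^-6 * (4*d + 4*d^3) = -4 - 16*A^-4 - 16*A^-8 - 4*A^-12
  A^-8 * (d^2) = A^-4 + 2*A^-8 + A^-12
Summing the groups: <K> = A^12 + A^4 - A^-8
Normalise by the writhe: (-A^3)^(-w) = (-A^3)^(-8) = A^-24, so f(A) = A^-24 * <K> = A^-12 + A^-20 - A^-32.
Substitute A = t^(-1/4), i.e. A^e → t^(-e/4): V(t) = -t^8 + t^5 + t^3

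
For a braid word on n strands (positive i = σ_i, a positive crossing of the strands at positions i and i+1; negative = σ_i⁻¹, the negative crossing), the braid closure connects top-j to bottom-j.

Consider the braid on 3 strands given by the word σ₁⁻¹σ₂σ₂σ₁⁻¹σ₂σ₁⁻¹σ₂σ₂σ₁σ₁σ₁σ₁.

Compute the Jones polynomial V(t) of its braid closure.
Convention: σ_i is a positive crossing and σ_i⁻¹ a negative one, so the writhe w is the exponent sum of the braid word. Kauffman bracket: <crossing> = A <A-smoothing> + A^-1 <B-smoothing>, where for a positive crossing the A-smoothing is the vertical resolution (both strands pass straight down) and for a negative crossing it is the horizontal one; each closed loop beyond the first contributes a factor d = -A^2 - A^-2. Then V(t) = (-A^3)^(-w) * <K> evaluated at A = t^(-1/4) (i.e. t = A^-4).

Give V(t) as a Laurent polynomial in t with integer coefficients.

t^10 - 4*t^9 + 6*t^8 - 8*t^7 + 9*t^6 - 8*t^5 + 7*t^4 - 4*t^3 + 2*t^2

Derivation:
The presented braid s1^-1 s2 s2 s1^-1 s2 s1^-1 s2 s2 s1 s1 s1 s1 on 3 strands reduces by inverse Markov moves (closure unchanged at each step):
  Deconjugate: the word is γ·β·γ⁻¹ with γ = s1^-1 (prefix) and γ⁻¹ = s1 (suffix); strip both.
Reduced to β = s2 s2 s1^-1 s2 s1^-1 s2 s2 s1 s1 s1 on 3 strands, 10 crossings.
Compute on β:
Braid: s2 s2 s1^-1 s2 s1^-1 s2 s2 s1 s1 s1 on 3 strands, 10 crossings.
Writhe w = (#positive) - (#negative) = 8 - 2 = 6.
Enumerate smoothing states for the bracket polynomial. There are 2^10 = 1024 states.
Smooth each crossing (0=||, 1=⌣⌢); contribution A^(Σ sign_k(1-2s_k)) * d^(L-1).
Tabulate the states by total A-exponent and number of loops L (A-exp: L × count):
  A^10: L=3 ×1
  A^8: L=2 ×7, L=4 ×3
  A^6: L=1 ×14, L=3 ×28, L=5 ×3
  A^4: L=2 ×88, L=4 ×31, L=6 ×1
  A^2: L=1 ×63, L=3 ×133, L=5 ×14
  A^0: L=2 ×159, L=4 ×91, L=6 ×2
  A^-2: L=3 ×180, L=5 ×30
  A^-4: L=4 ×116, L=6 ×4
  A^-6: L=5 ×45
  A^-8: L=6 ×10
  A^-10: L=7 ×1
Each group contributes A^e * Σ count * d^(L-1):
Powers of d = -A^2 - A^-2: d^2 = A^4 + 2 + A^-4; d^3 = -A^6 - 3*A^2 - 3*A^-2 - A^-6; d^4 = A^8 + 4*A^4 + 6 + 4*A^-4 + A^-8; d^5 = -A^10 - 5*A^6 - 10*A^2 - 10*A^-2 - 5*A^-6 - A^-10; d^6 = A^12 + 6*A^8 + 15*A^4 + 20 + 15*A^-4 + 6*A^-8 + A^-12.
  A^10 * (d^2) = A^14 + 2*A^10 + A^6
  A^8 * (7*d + 3*d^3) = -3*A^14 - 16*A^10 - 16*A^6 - 3*A^2
  A^6 * (14 + 28*d^2 + 3*d^4) = 3*A^14 + 40*A^10 + 88*A^6 + 40*A^2 + 3*A^-2
  A^4 * (88*d + 31*d^3 + d^5) = -A^14 - 36*A^10 - 191*A^6 - 191*A^2 - 36*A^-2 - A^-6
  A^2 * (63 + 133*d^2 + 14*d^4) = 14*A^10 + 189*A^6 + 413*A^2 + 189*A^-2 + 14*A^-6
  A^0 * (159*d + 91*d^3 + 2*d^5) = -2*A^10 - 101*A^6 - 452*A^2 - 452*A^-2 - 101*A^-6 - 2*A^-10
  A^-2 * (180*d^2 + 30*d^4) = 30*A^6 + 300*A^2 + 540*A^-2 + 300*A^-6 + 30*A^-10
  A^-4 * (116*d^3 + 4*d^5) = -4*A^6 - 136*A^2 - 388*A^-2 - 388*A^-6 - 136*A^-10 - 4*A^-14
  A^-6 * (45*d^4) = 45*A^2 + 180*A^-2 + 270*A^-6 + 180*A^-10 + 45*A^-14
  A^-8 * (10*d^5) = -10*A^2 - 50*A^-2 - 100*A^-6 - 100*A^-10 - 50*A^-14 - 10*A^-18
  A^-10 * (d^6) = A^2 + 6*A^-2 + 15*A^-6 + 20*A^-10 + 15*A^-14 + 6*A^-18 + A^-22
Summing the groups: <K> = 2*A^10 - 4*A^6 + 7*A^2 - 8*A^-2 + 9*A^-6 - 8*A^-10 + 6*A^-14 - 4*A^-18 + A^-22
Normalise by the writhe: (-A^3)^(-w) = (-A^3)^(-6) = A^-18, so f(A) = A^-18 * <K> = 2*A^-8 - 4*A^-12 + 7*A^-16 - 8*A^-20 + 9*A^-24 - 8*A^-28 + 6*A^-32 - 4*A^-36 + A^-40.
Substitute A = t^(-1/4), i.e. A^e → t^(-e/4): V(t) = t^10 - 4*t^9 + 6*t^8 - 8*t^7 + 9*t^6 - 8*t^5 + 7*t^4 - 4*t^3 + 2*t^2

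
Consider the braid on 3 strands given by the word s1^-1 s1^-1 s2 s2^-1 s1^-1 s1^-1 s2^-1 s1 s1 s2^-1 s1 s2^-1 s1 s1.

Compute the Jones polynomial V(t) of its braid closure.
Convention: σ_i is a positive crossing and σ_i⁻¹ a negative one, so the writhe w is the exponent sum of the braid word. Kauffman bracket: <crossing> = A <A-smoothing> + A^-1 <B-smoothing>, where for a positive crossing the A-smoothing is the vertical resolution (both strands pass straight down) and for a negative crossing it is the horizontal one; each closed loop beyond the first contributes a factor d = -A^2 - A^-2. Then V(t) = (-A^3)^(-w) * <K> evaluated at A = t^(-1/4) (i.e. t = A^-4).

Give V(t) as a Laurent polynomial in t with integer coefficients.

-t + 2 - t^-1 + 2*t^-2 - t^-3 + t^-4 - t^-5

Derivation:
The presented braid s1^-1 s1^-1 s2 s2^-1 s1^-1 s1^-1 s2^-1 s1 s1 s2^-1 s1 s2^-1 s1 s1 on 3 strands reduces by inverse Markov moves (closure unchanged at each step):
  Deconjugate: the word is γ·β·γ⁻¹ with γ = s1^-1 (prefix) and γ⁻¹ = s1 (suffix); strip both.
  Deconjugate: the word is γ·β·γ⁻¹ with γ = s1^-1 (prefix) and γ⁻¹ = s1 (suffix); strip both.
  Deconjugate: the word is γ·β·γ⁻¹ with γ = s2 (prefix) and γ⁻¹ = s2^-1 (suffix); strip both.
Reduced to β = s2^-1 s1^-1 s1^-1 s2^-1 s1 s1 s2^-1 s1 on 3 strands, 8 crossings.
Compute on β:
Braid: s2^-1 s1^-1 s1^-1 s2^-1 s1 s1 s2^-1 s1 on 3 strands, 8 crossings.
Writhe w = (#positive) - (#negative) = 3 - 5 = -2.
Computing the Kauffman bracket via state sum. There are 2^8 = 256 states.
Smooth each crossing (0=||, 1=⌣⌢); contribution A^(Σ sign_k(1-2s_k)) * d^(L-1).
Tabulate the states by total A-exponent and number of loops L (A-exp: L × count):
  A^8: L=4 ×1
  A^6: L=3 ×8
  A^4: L=2 ×23, L=4 ×5
  A^2: L=1 ×22, L=3 ×33, L=5 ×1
  A^0: L=2 ×52, L=4 ×18
  A^-2: L=1 ×13, L=3 ×37, L=5 ×6
  A^-4: L=2 ×14, L=4 ×13, L=6 ×1
  A^-6: L=3 ×6, L=5 ×2
  A^-8: L=4 ×1
Each group contributes A^e * Σ count * d^(L-1):
Powers of d = -A^2 - A^-2: d^2 = A^4 + 2 + A^-4; d^3 = -A^6 - 3*A^2 - 3*A^-2 - A^-6; d^4 = A^8 + 4*A^4 + 6 + 4*A^-4 + A^-8; d^5 = -A^10 - 5*A^6 - 10*A^2 - 10*A^-2 - 5*A^-6 - A^-10.
  A^8 * (d^3) = -A^14 - 3*A^10 - 3*A^6 - A^2
  A^6 * (8*d^2) = 8*A^10 + 16*A^6 + 8*A^2
  A^4 * (23*d + 5*d^3) = -5*A^10 - 38*A^6 - 38*A^2 - 5*A^-2
  A^2 * (22 + 33*d^2 + d^4) = A^10 + 37*A^6 + 94*A^2 + 37*A^-2 + A^-6
  A^0 * (52*d + 18*d^3) = -18*A^6 - 106*A^2 - 106*A^-2 - 18*A^-6
  A^-2 * (13 + 37*d^2 + 6*d^4) = 6*A^6 + 61*A^2 + 123*A^-2 + 61*A^-6 + 6*A^-10
  A^-4 * (14*d + 13*d^3 + d^5) = -A^6 - 18*A^2 - 63*A^-2 - 63*A^-6 - 18*A^-10 - A^-14
  A^-6 * (6*d^2 + 2*d^4) = 2*A^2 + 14*A^-2 + 24*A^-6 + 14*A^-10 + 2*A^-14
  A^-8 * (d^3) = -A^-2 - 3*A^-6 - 3*A^-10 - A^-14
Summing the groups: <K> = -A^14 + A^10 - A^6 + 2*A^2 - A^-2 + 2*A^-6 - A^-10
Normalise by the writhe: (-A^3)^(-w) = (-A^3)^(2) = A^6, so f(A) = A^6 * <K> = -A^20 + A^16 - A^12 + 2*A^8 - A^4 + 2 - A^-4.
Substitute A = t^(-1/4), i.e. A^e → t^(-e/4): V(t) = -t + 2 - t^-1 + 2*t^-2 - t^-3 + t^-4 - t^-5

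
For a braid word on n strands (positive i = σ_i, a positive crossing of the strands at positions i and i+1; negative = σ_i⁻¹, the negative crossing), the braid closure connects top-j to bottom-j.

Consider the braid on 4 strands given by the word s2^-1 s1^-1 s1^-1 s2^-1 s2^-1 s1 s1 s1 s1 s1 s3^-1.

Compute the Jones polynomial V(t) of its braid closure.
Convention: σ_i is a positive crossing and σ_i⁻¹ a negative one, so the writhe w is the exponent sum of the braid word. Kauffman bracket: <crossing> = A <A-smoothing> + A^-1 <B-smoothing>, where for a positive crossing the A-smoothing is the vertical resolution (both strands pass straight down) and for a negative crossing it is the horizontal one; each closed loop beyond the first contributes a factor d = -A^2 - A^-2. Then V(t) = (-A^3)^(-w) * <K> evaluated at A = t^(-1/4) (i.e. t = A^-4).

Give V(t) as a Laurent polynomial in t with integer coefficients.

The presented braid s2^-1 s1^-1 s1^-1 s2^-1 s2^-1 s1 s1 s1 s1 s1 s3^-1 on 4 strands reduces by inverse Markov moves (closure unchanged at each step):
  Destabilize: the word has the form β·s3^-1 where s3^-1 occurs only as the final letter (β ∈ B_3); drop it and the last strand → 3 strands.
Reduced to β = s2^-1 s1^-1 s1^-1 s2^-1 s2^-1 s1 s1 s1 s1 s1 on 3 strands, 10 crossings.
Compute on β:
Braid: s2^-1 s1^-1 s1^-1 s2^-1 s2^-1 s1 s1 s1 s1 s1 on 3 strands, 10 crossings.
Writhe w = (#positive) - (#negative) = 5 - 5 = 0.
State-sum expansion of <K>. There are 2^10 = 1024 states.
Each crossing splits two ways (0=vertical, 1=horizontal). The state's weight is A^(#A-smoothings - #B-smoothings) * d^(loops - 1).
Tabulate the states by total A-exponent and number of loops L (A-exp: L × count):
  A^10: L=4 ×1
  A^8: L=3 ×10
  A^6: L=2 ×29, L=4 ×16
  A^4: L=1 ×26, L=3 ×74, L=5 ×20
  A^2: L=2 ×90, L=4 ×105, L=6 ×15
  A^0: L=1 ×15, L=3 ×141, L=5 ×90, L=7 ×6
  A^-2: L=2 ×35, L=4 ×130, L=6 ×44, L=8 ×1
  A^-4: L=3 ×40, L=5 ×69, L=7 ×11
  A^-6: L=4 ×25, L=6 ×19, L=8 ×1
  A^-8: L=5 ×8, L=7 ×2
  A^-10: L=6 ×1
Each group contributes A^e * Σ count * d^(L-1):
Powers of d = -A^2 - A^-2: d^2 = A^4 + 2 + A^-4; d^3 = -A^6 - 3*A^2 - 3*A^-2 - A^-6; d^4 = A^8 + 4*A^4 + 6 + 4*A^-4 + A^-8; d^5 = -A^10 - 5*A^6 - 10*A^2 - 10*A^-2 - 5*A^-6 - A^-10; d^6 = A^12 + 6*A^8 + 15*A^4 + 20 + 15*A^-4 + 6*A^-8 + A^-12; d^7 = -A^14 - 7*A^10 - 21*A^6 - 35*A^2 - 35*A^-2 - 21*A^-6 - 7*A^-10 - A^-14.
  A^10 * (d^3) = -A^16 - 3*A^12 - 3*A^8 - A^4
  A^8 * (10*d^2) = 10*A^12 + 20*A^8 + 10*A^4
  A^6 * (29*d + 16*d^3) = -16*A^12 - 77*A^8 - 77*A^4 - 16
  A^4 * (26 + 74*d^2 + 20*d^4) = 20*A^12 + 154*A^8 + 294*A^4 + 154 + 20*A^-4
  A^2 * (90*d + 105*d^3 + 15*d^5) = -15*A^12 - 180*A^8 - 555*A^4 - 555 - 180*A^-4 - 15*A^-8
  A^0 * (15 + 141*d^2 + 90*d^4 + 6*d^6) = 6*A^12 + 126*A^8 + 591*A^4 + 957 + 591*A^-4 + 126*A^-8 + 6*A^-12
  A^-2 * (35*d + 130*d^3 + 44*d^5 + d^7) = -A^12 - 51*A^8 - 371*A^4 - 900 - 900*A^-4 - 371*A^-8 - 51*A^-12 - A^-16
  A^-4 * (40*d^2 + 69*d^4 + 11*d^6) = 11*A^8 + 135*A^4 + 481 + 714*A^-4 + 481*A^-8 + 135*A^-12 + 11*A^-16
  A^-6 * (25*d^3 + 19*d^5 + d^7) = -A^8 - 26*A^4 - 141 - 300*A^-4 - 300*A^-8 - 141*A^-12 - 26*A^-16 - A^-20
  A^-8 * (8*d^4 + 2*d^6) = 2*A^4 + 20 + 62*A^-4 + 88*A^-8 + 62*A^-12 + 20*A^-16 + 2*A^-20
  A^-10 * (d^5) = -1 - 5*A^-4 - 10*A^-8 - 10*A^-12 - 5*A^-16 - A^-20
Summing the groups: <K> = -A^16 + A^12 - A^8 + 2*A^4 - 1 + 2*A^-4 - A^-8 + A^-12 - A^-16
Normalise by the writhe: (-A^3)^(-w) = (-A^3)^(0) = 1, so f(A) = 1 * <K> = -A^16 + A^12 - A^8 + 2*A^4 - 1 + 2*A^-4 - A^-8 + A^-12 - A^-16.
Substitute A = t^(-1/4), i.e. A^e → t^(-e/4): V(t) = -t^4 + t^3 - t^2 + 2*t - 1 + 2*t^-1 - t^-2 + t^-3 - t^-4

Answer: -t^4 + t^3 - t^2 + 2*t - 1 + 2*t^-1 - t^-2 + t^-3 - t^-4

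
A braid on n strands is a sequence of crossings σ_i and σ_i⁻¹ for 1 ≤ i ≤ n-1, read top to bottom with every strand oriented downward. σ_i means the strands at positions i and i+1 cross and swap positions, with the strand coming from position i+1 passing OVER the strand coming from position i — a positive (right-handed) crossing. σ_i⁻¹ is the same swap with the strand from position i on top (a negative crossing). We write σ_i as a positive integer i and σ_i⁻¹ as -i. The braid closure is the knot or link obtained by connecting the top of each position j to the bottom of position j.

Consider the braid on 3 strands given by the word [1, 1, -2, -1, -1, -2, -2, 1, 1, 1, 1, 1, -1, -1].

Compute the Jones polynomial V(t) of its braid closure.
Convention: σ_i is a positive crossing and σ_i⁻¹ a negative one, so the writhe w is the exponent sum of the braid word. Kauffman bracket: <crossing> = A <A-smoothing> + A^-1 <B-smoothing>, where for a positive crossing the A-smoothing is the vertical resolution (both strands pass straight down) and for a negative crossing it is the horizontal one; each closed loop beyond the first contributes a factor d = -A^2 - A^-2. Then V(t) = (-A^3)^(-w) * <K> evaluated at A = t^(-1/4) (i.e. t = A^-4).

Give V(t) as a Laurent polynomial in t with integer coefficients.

The presented braid s1 s1 s2^-1 s1^-1 s1^-1 s2^-1 s2^-1 s1 s1 s1 s1 s1 s1^-1 s1^-1 on 3 strands reduces by inverse Markov moves (closure unchanged at each step):
  Deconjugate: the word is γ·β·γ⁻¹ with γ = s1 s1 (prefix) and γ⁻¹ = s1^-1 s1^-1 (suffix); strip both.
Reduced to β = s2^-1 s1^-1 s1^-1 s2^-1 s2^-1 s1 s1 s1 s1 s1 on 3 strands, 10 crossings.
Compute on β:
Braid: s2^-1 s1^-1 s1^-1 s2^-1 s2^-1 s1 s1 s1 s1 s1 on 3 strands, 10 crossings.
Writhe w = (#positive) - (#negative) = 5 - 5 = 0.
Enumerate smoothing states for the bracket polynomial. There are 2^10 = 1024 states.
Each crossing splits two ways (0=vertical, 1=horizontal). The state's weight is A^(#A-smoothings - #B-smoothings) * d^(loops - 1).
Tabulate the states by total A-exponent and number of loops L (A-exp: L × count):
  A^10: L=4 ×1
  A^8: L=3 ×10
  A^6: L=2 ×29, L=4 ×16
  A^4: L=1 ×26, L=3 ×74, L=5 ×20
  A^2: L=2 ×90, L=4 ×105, L=6 ×15
  A^0: L=1 ×15, L=3 ×141, L=5 ×90, L=7 ×6
  A^-2: L=2 ×35, L=4 ×130, L=6 ×44, L=8 ×1
  A^-4: L=3 ×40, L=5 ×69, L=7 ×11
  A^-6: L=4 ×25, L=6 ×19, L=8 ×1
  A^-8: L=5 ×8, L=7 ×2
  A^-10: L=6 ×1
Each group contributes A^e * Σ count * d^(L-1):
Powers of d = -A^2 - A^-2: d^2 = A^4 + 2 + A^-4; d^3 = -A^6 - 3*A^2 - 3*A^-2 - A^-6; d^4 = A^8 + 4*A^4 + 6 + 4*A^-4 + A^-8; d^5 = -A^10 - 5*A^6 - 10*A^2 - 10*A^-2 - 5*A^-6 - A^-10; d^6 = A^12 + 6*A^8 + 15*A^4 + 20 + 15*A^-4 + 6*A^-8 + A^-12; d^7 = -A^14 - 7*A^10 - 21*A^6 - 35*A^2 - 35*A^-2 - 21*A^-6 - 7*A^-10 - A^-14.
  A^10 * (d^3) = -A^16 - 3*A^12 - 3*A^8 - A^4
  A^8 * (10*d^2) = 10*A^12 + 20*A^8 + 10*A^4
  A^6 * (29*d + 16*d^3) = -16*A^12 - 77*A^8 - 77*A^4 - 16
  A^4 * (26 + 74*d^2 + 20*d^4) = 20*A^12 + 154*A^8 + 294*A^4 + 154 + 20*A^-4
  A^2 * (90*d + 105*d^3 + 15*d^5) = -15*A^12 - 180*A^8 - 555*A^4 - 555 - 180*A^-4 - 15*A^-8
  A^0 * (15 + 141*d^2 + 90*d^4 + 6*d^6) = 6*A^12 + 126*A^8 + 591*A^4 + 957 + 591*A^-4 + 126*A^-8 + 6*A^-12
  A^-2 * (35*d + 130*d^3 + 44*d^5 + d^7) = -A^12 - 51*A^8 - 371*A^4 - 900 - 900*A^-4 - 371*A^-8 - 51*A^-12 - A^-16
  A^-4 * (40*d^2 + 69*d^4 + 11*d^6) = 11*A^8 + 135*A^4 + 481 + 714*A^-4 + 481*A^-8 + 135*A^-12 + 11*A^-16
  A^-6 * (25*d^3 + 19*d^5 + d^7) = -A^8 - 26*A^4 - 141 - 300*A^-4 - 300*A^-8 - 141*A^-12 - 26*A^-16 - A^-20
  A^-8 * (8*d^4 + 2*d^6) = 2*A^4 + 20 + 62*A^-4 + 88*A^-8 + 62*A^-12 + 20*A^-16 + 2*A^-20
  A^-10 * (d^5) = -1 - 5*A^-4 - 10*A^-8 - 10*A^-12 - 5*A^-16 - A^-20
Summing the groups: <K> = -A^16 + A^12 - A^8 + 2*A^4 - 1 + 2*A^-4 - A^-8 + A^-12 - A^-16
Normalise by the writhe: (-A^3)^(-w) = (-A^3)^(0) = 1, so f(A) = 1 * <K> = -A^16 + A^12 - A^8 + 2*A^4 - 1 + 2*A^-4 - A^-8 + A^-12 - A^-16.
Substitute A = t^(-1/4), i.e. A^e → t^(-e/4): V(t) = -t^4 + t^3 - t^2 + 2*t - 1 + 2*t^-1 - t^-2 + t^-3 - t^-4

Answer: -t^4 + t^3 - t^2 + 2*t - 1 + 2*t^-1 - t^-2 + t^-3 - t^-4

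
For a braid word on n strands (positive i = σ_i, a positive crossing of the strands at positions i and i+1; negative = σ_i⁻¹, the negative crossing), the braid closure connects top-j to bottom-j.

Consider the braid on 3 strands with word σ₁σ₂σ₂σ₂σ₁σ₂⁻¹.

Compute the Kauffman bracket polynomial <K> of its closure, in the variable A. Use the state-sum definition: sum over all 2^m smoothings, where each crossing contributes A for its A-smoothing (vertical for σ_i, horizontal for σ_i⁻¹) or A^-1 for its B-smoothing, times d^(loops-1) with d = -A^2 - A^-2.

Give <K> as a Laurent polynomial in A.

A^8 - A^4 + 2 - A^-4 + A^-8 - A^-12

Derivation:
Braid: s1 s2 s2 s2 s1 s2^-1 on 3 strands, 6 crossings.
Writhe w = (#positive) - (#negative) = 5 - 1 = 4.
State-sum expansion of <K>. There are 2^6 = 64 states.
Smooth each crossing (0=||, 1=⌣⌢); contribution A^(Σ sign_k(1-2s_k)) * d^(L-1).
Tabulate the states by total A-exponent and number of loops L (A-exp: L × count):
  A^6: L=2 ×1
  A^4: L=1 ×2, L=3 ×4
  A^2: L=2 ×12, L=4 ×3
  A^0: L=1 ×9, L=3 ×10, L=5 ×1
  A^-2: L=2 ×12, L=4 ×3
  A^-4: L=3 ×6
  A^-6: L=4 ×1
Each group contributes A^e * Σ count * d^(L-1):
Powers of d = -A^2 - A^-2: d^2 = A^4 + 2 + A^-4; d^3 = -A^6 - 3*A^2 - 3*A^-2 - A^-6; d^4 = A^8 + 4*A^4 + 6 + 4*A^-4 + A^-8.
  A^6 * (d) = -A^8 - A^4
  A^4 * (2 + 4*d^2) = 4*A^8 + 10*A^4 + 4
  A^2 * (12*d + 3*d^3) = -3*A^8 - 21*A^4 - 21 - 3*A^-4
  A^0 * (9 + 10*d^2 + d^4) = A^8 + 14*A^4 + 35 + 14*A^-4 + A^-8
  A^-2 * (12*d + 3*d^3) = -3*A^4 - 21 - 21*A^-4 - 3*A^-8
  A^-4 * (6*d^2) = 6 + 12*A^-4 + 6*A^-8
  A^-6 * (d^3) = -1 - 3*A^-4 - 3*A^-8 - A^-12
Summing the groups: <K> = A^8 - A^4 + 2 - A^-4 + A^-8 - A^-12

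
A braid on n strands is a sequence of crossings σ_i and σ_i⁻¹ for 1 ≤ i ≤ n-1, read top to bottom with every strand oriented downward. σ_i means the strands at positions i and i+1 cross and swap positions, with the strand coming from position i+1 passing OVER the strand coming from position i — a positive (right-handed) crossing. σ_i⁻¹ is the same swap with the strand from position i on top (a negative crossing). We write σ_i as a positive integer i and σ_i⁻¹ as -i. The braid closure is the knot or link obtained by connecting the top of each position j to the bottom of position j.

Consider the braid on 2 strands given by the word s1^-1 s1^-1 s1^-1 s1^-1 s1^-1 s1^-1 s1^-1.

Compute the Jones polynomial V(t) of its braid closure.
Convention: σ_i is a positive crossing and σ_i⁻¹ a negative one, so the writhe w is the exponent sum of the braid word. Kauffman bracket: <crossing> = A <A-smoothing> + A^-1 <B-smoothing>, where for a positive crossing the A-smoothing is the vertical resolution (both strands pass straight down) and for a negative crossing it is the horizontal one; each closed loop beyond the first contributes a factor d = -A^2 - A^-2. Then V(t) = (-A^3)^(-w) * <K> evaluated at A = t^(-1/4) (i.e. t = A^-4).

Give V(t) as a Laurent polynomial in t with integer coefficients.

Braid: s1^-1 s1^-1 s1^-1 s1^-1 s1^-1 s1^-1 s1^-1 on 2 strands, 7 crossings.
Writhe w = (#positive) - (#negative) = 0 - 7 = -7.
Computing the Kauffman bracket via state sum. There are 2^7 = 128 states.
Smooth each crossing (0=||, 1=⌣⌢); contribution A^(Σ sign_k(1-2s_k)) * d^(L-1).
Tabulate the states by total A-exponent and number of loops L (A-exp: L × count):
  A^7: L=7 ×1
  A^5: L=6 ×7
  A^3: L=5 ×21
  A^1: L=4 ×35
  A^-1: L=3 ×35
  A^-3: L=2 ×21
  A^-5: L=1 ×7
  A^-7: L=2 ×1
Each group contributes A^e * Σ count * d^(L-1):
Powers of d = -A^2 - A^-2: d^2 = A^4 + 2 + A^-4; d^3 = -A^6 - 3*A^2 - 3*A^-2 - A^-6; d^4 = A^8 + 4*A^4 + 6 + 4*A^-4 + A^-8; d^5 = -A^10 - 5*A^6 - 10*A^2 - 10*A^-2 - 5*A^-6 - A^-10; d^6 = A^12 + 6*A^8 + 15*A^4 + 20 + 15*A^-4 + 6*A^-8 + A^-12.
  A^7 * (d^6) = A^19 + 6*A^15 + 15*A^11 + 20*A^7 + 15*A^3 + 6*A^-1 + A^-5
  A^5 * (7*d^5) = -7*A^15 - 35*A^11 - 70*A^7 - 70*A^3 - 35*A^-1 - 7*A^-5
  A^3 * (21*d^4) = 21*A^11 + 84*A^7 + 126*A^3 + 84*A^-1 + 21*A^-5
  A^1 * (35*d^3) = -35*A^7 - 105*A^3 - 105*A^-1 - 35*A^-5
  A^-1 * (35*d^2) = 35*A^3 + 70*A^-1 + 35*A^-5
  A^-3 * (21*d) = -21*A^-1 - 21*A^-5
  A^-5 * (7) = 7*A^-5
  A^-7 * (d) = -A^-5 - A^-9
Summing the groups: <K> = A^19 - A^15 + A^11 - A^7 + A^3 - A^-1 - A^-9
Normalise by the writhe: (-A^3)^(-w) = (-A^3)^(7) = -A^21, so f(A) = -A^21 * <K> = -A^40 + A^36 - A^32 + A^28 - A^24 + A^20 + A^12.
Substitute A = t^(-1/4), i.e. A^e → t^(-e/4): V(t) = t^-3 + t^-5 - t^-6 + t^-7 - t^-8 + t^-9 - t^-10

Answer: t^-3 + t^-5 - t^-6 + t^-7 - t^-8 + t^-9 - t^-10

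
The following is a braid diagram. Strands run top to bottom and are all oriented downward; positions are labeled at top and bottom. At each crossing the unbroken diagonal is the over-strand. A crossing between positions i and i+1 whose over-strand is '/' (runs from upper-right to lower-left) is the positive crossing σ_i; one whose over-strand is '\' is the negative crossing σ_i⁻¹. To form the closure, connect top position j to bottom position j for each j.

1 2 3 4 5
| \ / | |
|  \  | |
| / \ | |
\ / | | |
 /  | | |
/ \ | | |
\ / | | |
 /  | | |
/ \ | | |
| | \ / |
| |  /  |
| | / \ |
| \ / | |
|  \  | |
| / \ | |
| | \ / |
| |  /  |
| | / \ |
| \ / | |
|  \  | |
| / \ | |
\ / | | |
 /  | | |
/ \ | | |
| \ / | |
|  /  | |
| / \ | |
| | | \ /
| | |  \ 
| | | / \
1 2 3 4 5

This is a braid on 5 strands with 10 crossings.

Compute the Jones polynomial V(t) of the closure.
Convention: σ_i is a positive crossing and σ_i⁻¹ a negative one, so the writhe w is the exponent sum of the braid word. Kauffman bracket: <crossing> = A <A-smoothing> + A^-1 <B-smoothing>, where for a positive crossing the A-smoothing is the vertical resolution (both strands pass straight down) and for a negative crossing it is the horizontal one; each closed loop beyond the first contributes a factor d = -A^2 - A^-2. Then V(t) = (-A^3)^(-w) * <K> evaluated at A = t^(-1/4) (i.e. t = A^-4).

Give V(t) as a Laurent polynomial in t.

Reading the diagram top to bottom ('/'-over between positions i,i+1 = s_i, '\'-over = s_i^-1): braid word = s2^-1 s1 s1 s3 s2^-1 s3 s2^-1 s1 s2 s4^-1.
The presented braid s2^-1 s1 s1 s3 s2^-1 s3 s2^-1 s1 s2 s4^-1 on 5 strands reduces by inverse Markov moves (closure unchanged at each step):
  Destabilize: the word has the form β·s4^-1 where s4^-1 occurs only as the final letter (β ∈ B_4); drop it and the last strand → 4 strands.
  Deconjugate: the word is γ·β·γ⁻¹ with γ = s2^-1 (prefix) and γ⁻¹ = s2 (suffix); strip both.
Reduced to β = s1 s1 s3 s2^-1 s3 s2^-1 s1 on 4 strands, 7 crossings.
Compute on β:
Braid: s1 s1 s3 s2^-1 s3 s2^-1 s1 on 4 strands, 7 crossings.
Writhe w = (#positive) - (#negative) = 5 - 2 = 3.
Computing the Kauffman bracket via state sum. There are 2^7 = 128 states.
For each crossing: s=0 is the vertical smoothing, s=1 horizontal. Crossing k contributes A^(sign_k * (1 - 2*s_k)); loop factor d = -A^2 - A^-2.
Tabulate the states by total A-exponent and number of loops L (A-exp: L × count):
  A^7: L=4 ×1
  A^5: L=3 ×7
  A^3: L=2 ×17, L=4 ×4
  A^1: L=1 ×15, L=3 ×19, L=5 ×1
  A^-1: L=2 ×27, L=4 ×8
  A^-3: L=3 ×20, L=5 ×1
  A^-5: L=4 ×7
  A^-7: L=5 ×1
Each group contributes A^e * Σ count * d^(L-1):
Powers of d = -A^2 - A^-2: d^2 = A^4 + 2 + A^-4; d^3 = -A^6 - 3*A^2 - 3*A^-2 - A^-6; d^4 = A^8 + 4*A^4 + 6 + 4*A^-4 + A^-8.
  A^7 * (d^3) = -A^13 - 3*A^9 - 3*A^5 - A
  A^5 * (7*d^2) = 7*A^9 + 14*A^5 + 7*A
  A^3 * (17*d + 4*d^3) = -4*A^9 - 29*A^5 - 29*A - 4*A^-3
  A^1 * (15 + 19*d^2 + d^4) = A^9 + 23*A^5 + 59*A + 23*A^-3 + A^-7
  A^-1 * (27*d + 8*d^3) = -8*A^5 - 51*A - 51*A^-3 - 8*A^-7
  A^-3 * (20*d^2 + d^4) = A^5 + 24*A + 46*A^-3 + 24*A^-7 + A^-11
  A^-5 * (7*d^3) = -7*A - 21*A^-3 - 21*A^-7 - 7*A^-11
  A^-7 * (d^4) = A + 4*A^-3 + 6*A^-7 + 4*A^-11 + A^-15
Summing the groups: <K> = -A^13 + A^9 - 2*A^5 + 3*A - 3*A^-3 + 2*A^-7 - 2*A^-11 + A^-15
Normalise by the writhe: (-A^3)^(-w) = (-A^3)^(-3) = -A^-9, so f(A) = -A^-9 * <K> = A^4 - 1 + 2*A^-4 - 3*A^-8 + 3*A^-12 - 2*A^-16 + 2*A^-20 - A^-24.
Substitute A = t^(-1/4), i.e. A^e → t^(-e/4): V(t) = -t^6 + 2*t^5 - 2*t^4 + 3*t^3 - 3*t^2 + 2*t - 1 + t^-1

Answer: -t^6 + 2*t^5 - 2*t^4 + 3*t^3 - 3*t^2 + 2*t - 1 + t^-1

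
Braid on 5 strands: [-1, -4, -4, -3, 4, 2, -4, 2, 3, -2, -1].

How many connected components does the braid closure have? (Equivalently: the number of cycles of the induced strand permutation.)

Track the strand permutation on 5 strands, starting from identity.
  step 1: s1^-1 swaps positions 1,2 -> [2 1 3 4 5]
  step 2: s4^-1 swaps positions 4,5 -> [2 1 3 5 4]
  step 3: s4^-1 swaps positions 4,5 -> [2 1 3 4 5]
  step 4: s3^-1 swaps positions 3,4 -> [2 1 4 3 5]
  step 5: s4 swaps positions 4,5 -> [2 1 4 5 3]
  step 6: s2 swaps positions 2,3 -> [2 4 1 5 3]
  step 7: s4^-1 swaps positions 4,5 -> [2 4 1 3 5]
  step 8: s2 swaps positions 2,3 -> [2 1 4 3 5]
  step 9: s3 swaps positions 3,4 -> [2 1 3 4 5]
  step 10: s2^-1 swaps positions 2,3 -> [2 3 1 4 5]
  step 11: s1^-1 swaps positions 1,2 -> [3 2 1 4 5]
Final permutation (position -> original strand): [3 2 1 4 5]
Closure components = cycle count of this permutation = 4.

Answer: 4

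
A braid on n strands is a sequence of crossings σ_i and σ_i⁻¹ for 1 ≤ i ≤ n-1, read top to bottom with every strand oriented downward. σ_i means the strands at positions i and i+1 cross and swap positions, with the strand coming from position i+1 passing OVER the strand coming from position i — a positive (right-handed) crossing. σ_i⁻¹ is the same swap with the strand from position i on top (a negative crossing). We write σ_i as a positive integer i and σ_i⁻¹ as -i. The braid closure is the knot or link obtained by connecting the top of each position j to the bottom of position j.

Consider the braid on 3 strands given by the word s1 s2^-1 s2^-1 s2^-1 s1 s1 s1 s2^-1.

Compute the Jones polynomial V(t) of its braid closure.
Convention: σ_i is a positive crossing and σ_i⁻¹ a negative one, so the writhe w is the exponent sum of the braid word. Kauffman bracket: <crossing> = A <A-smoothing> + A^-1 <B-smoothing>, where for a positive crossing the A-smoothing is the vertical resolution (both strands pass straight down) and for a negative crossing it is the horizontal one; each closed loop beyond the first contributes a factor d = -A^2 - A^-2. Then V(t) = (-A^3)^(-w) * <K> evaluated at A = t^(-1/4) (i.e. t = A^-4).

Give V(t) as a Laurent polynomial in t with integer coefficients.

t^4 - 2*t^3 + 3*t^2 - 4*t + 5 - 4*t^-1 + 3*t^-2 - 2*t^-3 + t^-4

Derivation:
Braid: s1 s2^-1 s2^-1 s2^-1 s1 s1 s1 s2^-1 on 3 strands, 8 crossings.
Writhe w = (#positive) - (#negative) = 4 - 4 = 0.
Computing the Kauffman bracket via state sum. There are 2^8 = 256 states.
For each crossing: s=0 is the vertical smoothing, s=1 horizontal. Crossing k contributes A^(sign_k * (1 - 2*s_k)); loop factor d = -A^2 - A^-2.
Tabulate the states by total A-exponent and number of loops L (A-exp: L × count):
  A^8: L=5 ×1
  A^6: L=4 ×8
  A^4: L=3 ×25, L=5 ×3
  A^2: L=2 ×37, L=4 ×18, L=6 ×1
  A^0: L=1 ×25, L=3 ×37, L=5 ×8
  A^-2: L=2 ×37, L=4 ×18, L=6 ×1
  A^-4: L=3 ×25, L=5 ×3
  A^-6: L=4 ×8
  A^-8: L=5 ×1
Each group contributes A^e * Σ count * d^(L-1):
Powers of d = -A^2 - A^-2: d^2 = A^4 + 2 + A^-4; d^3 = -A^6 - 3*A^2 - 3*A^-2 - A^-6; d^4 = A^8 + 4*A^4 + 6 + 4*A^-4 + A^-8; d^5 = -A^10 - 5*A^6 - 10*A^2 - 10*A^-2 - 5*A^-6 - A^-10.
  A^8 * (d^4) = A^16 + 4*A^12 + 6*A^8 + 4*A^4 + 1
  A^6 * (8*d^3) = -8*A^12 - 24*A^8 - 24*A^4 - 8
  A^4 * (25*d^2 + 3*d^4) = 3*A^12 + 37*A^8 + 68*A^4 + 37 + 3*A^-4
  A^2 * (37*d + 18*d^3 + d^5) = -A^12 - 23*A^8 - 101*A^4 - 101 - 23*A^-4 - A^-8
  A^0 * (25 + 37*d^2 + 8*d^4) = 8*A^8 + 69*A^4 + 147 + 69*A^-4 + 8*A^-8
  A^-2 * (37*d + 18*d^3 + d^5) = -A^8 - 23*A^4 - 101 - 101*A^-4 - 23*A^-8 - A^-12
  A^-4 * (25*d^2 + 3*d^4) = 3*A^4 + 37 + 68*A^-4 + 37*A^-8 + 3*A^-12
  A^-6 * (8*d^3) = -8 - 24*A^-4 - 24*A^-8 - 8*A^-12
  A^-8 * (d^4) = 1 + 4*A^-4 + 6*A^-8 + 4*A^-12 + A^-16
Summing the groups: <K> = A^16 - 2*A^12 + 3*A^8 - 4*A^4 + 5 - 4*A^-4 + 3*A^-8 - 2*A^-12 + A^-16
Normalise by the writhe: (-A^3)^(-w) = (-A^3)^(0) = 1, so f(A) = 1 * <K> = A^16 - 2*A^12 + 3*A^8 - 4*A^4 + 5 - 4*A^-4 + 3*A^-8 - 2*A^-12 + A^-16.
Substitute A = t^(-1/4), i.e. A^e → t^(-e/4): V(t) = t^4 - 2*t^3 + 3*t^2 - 4*t + 5 - 4*t^-1 + 3*t^-2 - 2*t^-3 + t^-4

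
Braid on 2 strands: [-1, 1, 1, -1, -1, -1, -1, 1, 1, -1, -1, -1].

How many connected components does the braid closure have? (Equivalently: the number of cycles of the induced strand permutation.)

2

Derivation:
Track the strand permutation on 2 strands, starting from identity.
  step 1: s1^-1 swaps positions 1,2 -> [2 1]
  step 2: s1 swaps positions 1,2 -> [1 2]
  step 3: s1 swaps positions 1,2 -> [2 1]
  step 4: s1^-1 swaps positions 1,2 -> [1 2]
  step 5: s1^-1 swaps positions 1,2 -> [2 1]
  step 6: s1^-1 swaps positions 1,2 -> [1 2]
  step 7: s1^-1 swaps positions 1,2 -> [2 1]
  step 8: s1 swaps positions 1,2 -> [1 2]
  step 9: s1 swaps positions 1,2 -> [2 1]
  step 10: s1^-1 swaps positions 1,2 -> [1 2]
  step 11: s1^-1 swaps positions 1,2 -> [2 1]
  step 12: s1^-1 swaps positions 1,2 -> [1 2]
Final permutation (position -> original strand): [1 2]
Closure components = cycle count of this permutation = 2.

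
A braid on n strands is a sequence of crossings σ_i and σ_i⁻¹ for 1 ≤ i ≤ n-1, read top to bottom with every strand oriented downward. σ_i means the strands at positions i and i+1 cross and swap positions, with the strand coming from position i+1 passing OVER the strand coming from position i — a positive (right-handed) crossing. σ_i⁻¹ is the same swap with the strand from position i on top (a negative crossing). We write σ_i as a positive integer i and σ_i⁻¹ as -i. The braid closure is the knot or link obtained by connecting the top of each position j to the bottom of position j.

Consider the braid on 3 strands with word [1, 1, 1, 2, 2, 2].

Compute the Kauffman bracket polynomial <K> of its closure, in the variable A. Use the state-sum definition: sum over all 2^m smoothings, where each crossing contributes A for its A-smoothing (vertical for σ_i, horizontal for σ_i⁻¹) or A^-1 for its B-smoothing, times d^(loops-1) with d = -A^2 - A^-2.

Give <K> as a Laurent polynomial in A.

Braid: s1 s1 s1 s2 s2 s2 on 3 strands, 6 crossings.
Writhe w = (#positive) - (#negative) = 6 - 0 = 6.
Enumerate smoothing states for the bracket polynomial. There are 2^6 = 64 states.
Each crossing splits two ways (0=vertical, 1=horizontal). The state's weight is A^(#A-smoothings - #B-smoothings) * d^(loops - 1).
Tabulate the states by total A-exponent and number of loops L (A-exp: L × count):
  A^6: L=3 ×1
  A^4: L=2 ×6
  A^2: L=1 ×9, L=3 ×6
  A^0: L=2 ×18, L=4 ×2
  A^-2: L=3 ×15
  A^-4: L=4 ×6
  A^-6: L=5 ×1
Each group contributes A^e * Σ count * d^(L-1):
Powers of d = -A^2 - A^-2: d^2 = A^4 + 2 + A^-4; d^3 = -A^6 - 3*A^2 - 3*A^-2 - A^-6; d^4 = A^8 + 4*A^4 + 6 + 4*A^-4 + A^-8.
  A^6 * (d^2) = A^10 + 2*A^6 + A^2
  A^4 * (6*d) = -6*A^6 - 6*A^2
  A^2 * (9 + 6*d^2) = 6*A^6 + 21*A^2 + 6*A^-2
  A^0 * (18*d + 2*d^3) = -2*A^6 - 24*A^2 - 24*A^-2 - 2*A^-6
  A^-2 * (15*d^2) = 15*A^2 + 30*A^-2 + 15*A^-6
  A^-4 * (6*d^3) = -6*A^2 - 18*A^-2 - 18*A^-6 - 6*A^-10
  A^-6 * (d^4) = A^2 + 4*A^-2 + 6*A^-6 + 4*A^-10 + A^-14
Summing the groups: <K> = A^10 + 2*A^2 - 2*A^-2 + A^-6 - 2*A^-10 + A^-14

Answer: A^10 + 2*A^2 - 2*A^-2 + A^-6 - 2*A^-10 + A^-14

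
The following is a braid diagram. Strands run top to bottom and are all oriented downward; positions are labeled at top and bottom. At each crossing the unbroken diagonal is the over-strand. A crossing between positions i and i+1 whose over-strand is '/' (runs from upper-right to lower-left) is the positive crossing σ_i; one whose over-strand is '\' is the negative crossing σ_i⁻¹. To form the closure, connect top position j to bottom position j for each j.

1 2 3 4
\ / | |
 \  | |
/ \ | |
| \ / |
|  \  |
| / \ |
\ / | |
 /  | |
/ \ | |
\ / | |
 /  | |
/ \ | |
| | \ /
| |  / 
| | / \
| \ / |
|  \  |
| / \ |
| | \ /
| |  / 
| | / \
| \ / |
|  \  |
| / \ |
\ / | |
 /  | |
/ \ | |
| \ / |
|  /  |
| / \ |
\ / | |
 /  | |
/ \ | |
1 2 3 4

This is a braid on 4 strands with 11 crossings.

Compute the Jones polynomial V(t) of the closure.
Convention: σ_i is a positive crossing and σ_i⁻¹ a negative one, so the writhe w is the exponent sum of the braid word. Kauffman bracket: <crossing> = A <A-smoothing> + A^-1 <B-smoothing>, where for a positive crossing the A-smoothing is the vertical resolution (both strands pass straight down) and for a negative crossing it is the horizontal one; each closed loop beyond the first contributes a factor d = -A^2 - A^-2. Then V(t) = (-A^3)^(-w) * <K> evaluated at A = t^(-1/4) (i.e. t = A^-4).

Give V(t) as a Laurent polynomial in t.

Reading the diagram top to bottom ('/'-over between positions i,i+1 = s_i, '\'-over = s_i^-1): braid word = s1^-1 s2^-1 s1 s1 s3 s2^-1 s3 s2^-1 s1 s2 s1.
The presented braid s1^-1 s2^-1 s1 s1 s3 s2^-1 s3 s2^-1 s1 s2 s1 on 4 strands reduces by inverse Markov moves (closure unchanged at each step):
  Deconjugate: the word is γ·β·γ⁻¹ with γ = s1^-1 (prefix) and γ⁻¹ = s1 (suffix); strip both.
  Deconjugate: the word is γ·β·γ⁻¹ with γ = s2^-1 (prefix) and γ⁻¹ = s2 (suffix); strip both.
Reduced to β = s1 s1 s3 s2^-1 s3 s2^-1 s1 on 4 strands, 7 crossings.
Compute on β:
Braid: s1 s1 s3 s2^-1 s3 s2^-1 s1 on 4 strands, 7 crossings.
Writhe w = (#positive) - (#negative) = 5 - 2 = 3.
Computing the Kauffman bracket via state sum. There are 2^7 = 128 states.
Smooth each crossing (0=||, 1=⌣⌢); contribution A^(Σ sign_k(1-2s_k)) * d^(L-1).
Tabulate the states by total A-exponent and number of loops L (A-exp: L × count):
  A^7: L=4 ×1
  A^5: L=3 ×7
  A^3: L=2 ×17, L=4 ×4
  A^1: L=1 ×15, L=3 ×19, L=5 ×1
  A^-1: L=2 ×27, L=4 ×8
  A^-3: L=3 ×20, L=5 ×1
  A^-5: L=4 ×7
  A^-7: L=5 ×1
Each group contributes A^e * Σ count * d^(L-1):
Powers of d = -A^2 - A^-2: d^2 = A^4 + 2 + A^-4; d^3 = -A^6 - 3*A^2 - 3*A^-2 - A^-6; d^4 = A^8 + 4*A^4 + 6 + 4*A^-4 + A^-8.
  A^7 * (d^3) = -A^13 - 3*A^9 - 3*A^5 - A
  A^5 * (7*d^2) = 7*A^9 + 14*A^5 + 7*A
  A^3 * (17*d + 4*d^3) = -4*A^9 - 29*A^5 - 29*A - 4*A^-3
  A^1 * (15 + 19*d^2 + d^4) = A^9 + 23*A^5 + 59*A + 23*A^-3 + A^-7
  A^-1 * (27*d + 8*d^3) = -8*A^5 - 51*A - 51*A^-3 - 8*A^-7
  A^-3 * (20*d^2 + d^4) = A^5 + 24*A + 46*A^-3 + 24*A^-7 + A^-11
  A^-5 * (7*d^3) = -7*A - 21*A^-3 - 21*A^-7 - 7*A^-11
  A^-7 * (d^4) = A + 4*A^-3 + 6*A^-7 + 4*A^-11 + A^-15
Summing the groups: <K> = -A^13 + A^9 - 2*A^5 + 3*A - 3*A^-3 + 2*A^-7 - 2*A^-11 + A^-15
Normalise by the writhe: (-A^3)^(-w) = (-A^3)^(-3) = -A^-9, so f(A) = -A^-9 * <K> = A^4 - 1 + 2*A^-4 - 3*A^-8 + 3*A^-12 - 2*A^-16 + 2*A^-20 - A^-24.
Substitute A = t^(-1/4), i.e. A^e → t^(-e/4): V(t) = -t^6 + 2*t^5 - 2*t^4 + 3*t^3 - 3*t^2 + 2*t - 1 + t^-1

Answer: -t^6 + 2*t^5 - 2*t^4 + 3*t^3 - 3*t^2 + 2*t - 1 + t^-1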